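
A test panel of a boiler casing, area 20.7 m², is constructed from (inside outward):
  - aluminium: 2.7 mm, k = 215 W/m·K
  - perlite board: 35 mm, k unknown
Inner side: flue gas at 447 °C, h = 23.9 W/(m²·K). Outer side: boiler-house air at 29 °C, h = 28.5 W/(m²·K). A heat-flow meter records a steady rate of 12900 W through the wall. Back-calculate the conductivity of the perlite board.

Treating each layer as a thermal resistance in series:
R_inner film = 1/(h_i·A) = 1/(23.9×20.7) = 0.002021 K/W
R_aluminium = L/(kA) = 0.0027/(215×20.7) = 6.067×10^-7 K/W
R_outer film = 1/(h_o·A) = 1/(28.5×20.7) = 0.001695 K/W
Sum of known resistances R_other = 0.003717 K/W
Total R = ΔT/Q = 418/12900 = 0.0324 K/W
R_perlite board = R_total − R_other = 0.02869 K/W
k = L/(R·A) = 0.035/(0.02869×20.7)

k ≈ 0.0589 W/(m·K)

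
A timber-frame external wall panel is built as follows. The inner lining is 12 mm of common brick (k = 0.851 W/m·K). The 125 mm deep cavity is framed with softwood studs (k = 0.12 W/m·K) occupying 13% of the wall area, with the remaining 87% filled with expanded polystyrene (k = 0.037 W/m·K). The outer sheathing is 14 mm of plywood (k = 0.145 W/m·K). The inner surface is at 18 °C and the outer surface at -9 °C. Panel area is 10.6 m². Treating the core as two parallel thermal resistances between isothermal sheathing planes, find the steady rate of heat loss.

Q ≈ 105 W

Sheathing layers in series; stud and cavity paths in parallel between them.
R_inner = 0.012/(0.851×10.6) = 0.00133 K/W
R_stud  = 0.125/(0.12×0.13×10.6) = 0.7559 K/W
R_cav   = 0.125/(0.037×0.87×10.6) = 0.3663 K/W
1/R_core = 1/R_stud + 1/R_cav → R_core = 0.2468 K/W
R_outer = 0.014/(0.145×10.6) = 0.009109 K/W
R_total = 0.2572 K/W
Q = ΔT/R_total = 27/0.2572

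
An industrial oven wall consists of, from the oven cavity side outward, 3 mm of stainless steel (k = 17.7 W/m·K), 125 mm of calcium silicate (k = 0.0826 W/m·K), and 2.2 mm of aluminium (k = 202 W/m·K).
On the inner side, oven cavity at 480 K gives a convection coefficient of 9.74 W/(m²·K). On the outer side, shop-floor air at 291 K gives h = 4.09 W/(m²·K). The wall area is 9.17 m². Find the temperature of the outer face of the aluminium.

Model the wall as resistances in series:
R_inner film = 1/(h_i·A) = 1/(9.74×9.17) = 0.0112 K/W
R_stainless steel = L/(kA) = 0.003/(17.7×9.17) = 1.848×10^-5 K/W
R_calcium silicate = L/(kA) = 0.125/(0.0826×9.17) = 0.165 K/W
R_aluminium = L/(kA) = 0.0022/(202×9.17) = 1.188×10^-6 K/W
R_outer film = 1/(h_o·A) = 1/(4.09×9.17) = 0.02666 K/W
R_total = 0.2029 K/W;  Q = ΔT/R_total = 189/0.2029 = 931.5 W
T_interface = T_inner − Q·ΣR(inner→interface) = 480 − 931×0.1762

T ≈ 316 K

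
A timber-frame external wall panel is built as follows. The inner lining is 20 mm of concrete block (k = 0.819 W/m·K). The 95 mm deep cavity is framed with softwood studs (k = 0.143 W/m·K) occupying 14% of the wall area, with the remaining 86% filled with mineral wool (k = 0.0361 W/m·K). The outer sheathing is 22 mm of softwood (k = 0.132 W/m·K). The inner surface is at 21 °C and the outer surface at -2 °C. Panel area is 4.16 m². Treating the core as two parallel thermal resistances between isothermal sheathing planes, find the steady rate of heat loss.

Q ≈ 46.6 W

Sheathing layers in series; stud and cavity paths in parallel between them.
R_inner = 0.02/(0.819×4.16) = 0.00587 K/W
R_stud  = 0.095/(0.143×0.14×4.16) = 1.141 K/W
R_cav   = 0.095/(0.0361×0.86×4.16) = 0.7356 K/W
1/R_core = 1/R_stud + 1/R_cav → R_core = 0.4472 K/W
R_outer = 0.022/(0.132×4.16) = 0.04006 K/W
R_total = 0.4931 K/W
Q = ΔT/R_total = 23/0.4931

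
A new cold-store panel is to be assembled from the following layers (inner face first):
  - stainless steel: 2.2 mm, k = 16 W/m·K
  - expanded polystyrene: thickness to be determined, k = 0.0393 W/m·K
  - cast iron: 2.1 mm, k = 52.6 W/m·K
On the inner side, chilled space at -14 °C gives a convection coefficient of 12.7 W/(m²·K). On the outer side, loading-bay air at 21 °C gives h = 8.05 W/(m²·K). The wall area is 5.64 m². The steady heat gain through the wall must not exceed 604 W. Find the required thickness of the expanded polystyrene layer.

Thermal resistances in series:
R_inner film = 1/(h_i·A) = 1/(12.7×5.64) = 0.01396 K/W
R_stainless steel = L/(kA) = 0.0022/(16×5.64) = 2.438×10^-5 K/W
R_cast iron = L/(kA) = 0.0021/(52.6×5.64) = 7.079×10^-6 K/W
R_outer film = 1/(h_o·A) = 1/(8.05×5.64) = 0.02203 K/W
Sum of the known resistances R_other = 0.03602 K/W
Required total resistance R_tot = ΔT/Q_allow = 35/604 = 0.05795 K/W
R_expanded polystyrene = R_tot − R_other = 0.02193 K/W
L = R·k·A = 0.02193×0.0393×5.64

L ≈ 4.86 mm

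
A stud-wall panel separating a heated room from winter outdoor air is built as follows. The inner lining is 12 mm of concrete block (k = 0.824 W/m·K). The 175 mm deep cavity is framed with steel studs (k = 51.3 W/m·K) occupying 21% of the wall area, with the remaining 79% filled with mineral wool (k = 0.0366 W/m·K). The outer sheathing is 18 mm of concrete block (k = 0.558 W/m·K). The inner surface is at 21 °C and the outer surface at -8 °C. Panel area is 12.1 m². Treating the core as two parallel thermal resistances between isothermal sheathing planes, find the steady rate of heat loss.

Q ≈ 5570 W

Sheathing layers in series; stud and cavity paths in parallel between them.
R_inner = 0.012/(0.824×12.1) = 0.001204 K/W
R_stud  = 0.175/(51.3×0.21×12.1) = 0.001343 K/W
R_cav   = 0.175/(0.0366×0.79×12.1) = 0.5002 K/W
1/R_core = 1/R_stud + 1/R_cav → R_core = 0.001339 K/W
R_outer = 0.018/(0.558×12.1) = 0.002666 K/W
R_total = 0.005208 K/W
Q = ΔT/R_total = 29/0.005208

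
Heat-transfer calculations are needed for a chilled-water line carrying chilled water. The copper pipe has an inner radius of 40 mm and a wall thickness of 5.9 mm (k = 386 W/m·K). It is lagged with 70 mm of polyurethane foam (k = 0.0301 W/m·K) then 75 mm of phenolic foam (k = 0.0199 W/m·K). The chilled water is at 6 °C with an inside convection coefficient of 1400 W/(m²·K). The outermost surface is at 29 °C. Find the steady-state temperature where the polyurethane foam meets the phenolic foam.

T ≈ 18.7 °C

For a radial system each layer contributes R = ln(r_out/r_in)/(2πkL); films add R = 1/(hA).
R_inner film = 1/(h_i·2πr₁L) = 1/(1400×2π×0.04×1) = 0.002842 K/W
R_copper pipe wall = ln(45.9/40)/(2π×386×1) = 5.673×10^-5 K/W
R_polyurethane foam = ln(115.9/45.9)/(2π×0.0301×1) = 4.898 K/W
R_phenolic foam = ln(190.9/115.9)/(2π×0.0199×1) = 3.991 K/W
R_total = 8.892 K/W
Q = ΔT/R_total = 23/8.892
Q = 2.59 W/m
T_interface = T_inner + Q·ΣR(inner→interface) = 6 + 2.59×4.901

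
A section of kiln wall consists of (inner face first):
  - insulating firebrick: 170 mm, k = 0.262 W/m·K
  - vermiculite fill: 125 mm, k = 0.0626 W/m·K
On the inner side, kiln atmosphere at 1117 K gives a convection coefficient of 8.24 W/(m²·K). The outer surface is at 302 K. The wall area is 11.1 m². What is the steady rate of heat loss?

Q ≈ 3270 W

Model the wall as resistances in series:
R_inner film = 1/(h_i·A) = 1/(8.24×11.1) = 0.01093 K/W
R_insulating firebrick = L/(kA) = 0.17/(0.262×11.1) = 0.05846 K/W
R_vermiculite fill = L/(kA) = 0.125/(0.0626×11.1) = 0.1799 K/W
R_total = 0.2493 K/W
Q = ΔT / R_total = 815 / 0.2493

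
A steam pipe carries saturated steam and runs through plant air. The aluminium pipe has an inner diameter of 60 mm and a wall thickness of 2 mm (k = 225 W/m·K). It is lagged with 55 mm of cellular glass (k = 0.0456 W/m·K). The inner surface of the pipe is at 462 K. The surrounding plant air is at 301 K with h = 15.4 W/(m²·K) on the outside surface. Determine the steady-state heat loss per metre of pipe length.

q′ ≈ 44.6 W/m

Cylindrical conduction, so R = ln(r₂/r₁)/(2πkL) per layer, in series:
R_aluminium pipe wall = ln(32/30)/(2π×225×1) = 4.565×10^-5 K/W
R_cellular glass = ln(87/32)/(2π×0.0456×1) = 3.491 K/W
R_outer film = 1/(h_o·2πr_oL) = 1/(15.4×2π×0.087×1) = 0.1188 K/W
R_total = 3.61 K/W
Q = ΔT/R_total = 161/3.61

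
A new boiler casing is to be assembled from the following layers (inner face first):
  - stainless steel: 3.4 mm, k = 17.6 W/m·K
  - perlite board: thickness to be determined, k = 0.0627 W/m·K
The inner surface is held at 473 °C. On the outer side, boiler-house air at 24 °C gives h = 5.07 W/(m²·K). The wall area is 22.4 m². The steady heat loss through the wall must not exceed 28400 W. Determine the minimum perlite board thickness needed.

Treating each layer as a thermal resistance in series:
R_stainless steel = L/(kA) = 0.0034/(17.6×22.4) = 8.624×10^-6 K/W
R_outer film = 1/(h_o·A) = 1/(5.07×22.4) = 0.008805 K/W
Sum of the known resistances R_other = 0.008814 K/W
Required total resistance R_tot = ΔT/Q_allow = 449/28400 = 0.01581 K/W
R_perlite board = R_tot − R_other = 0.006996 K/W
L = R·k·A = 0.006996×0.0627×22.4

L ≈ 9.83 mm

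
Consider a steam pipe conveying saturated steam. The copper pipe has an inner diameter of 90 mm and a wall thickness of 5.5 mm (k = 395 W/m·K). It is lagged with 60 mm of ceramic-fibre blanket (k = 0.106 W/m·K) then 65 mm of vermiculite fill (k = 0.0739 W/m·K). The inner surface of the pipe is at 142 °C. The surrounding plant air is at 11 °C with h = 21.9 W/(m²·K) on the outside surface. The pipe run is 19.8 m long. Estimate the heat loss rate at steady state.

Radial resistances (cylindrical: R_cond = ln(r_o/r_i)/(2πkL), R_conv = 1/(h·2πrL)):
R_copper pipe wall = ln(50.5/45)/(2π×395×19.8) = 2.347×10^-6 K/W
R_ceramic-fibre blanket = ln(110.5/50.5)/(2π×0.106×19.8) = 0.05938 K/W
R_vermiculite fill = ln(175.5/110.5)/(2π×0.0739×19.8) = 0.05032 K/W
R_outer film = 1/(h_o·2πr_oL) = 1/(21.9×2π×0.1755×19.8) = 0.002091 K/W
R_total = 0.1118 K/W
Q = ΔT/R_total = 131/0.1118

Q ≈ 1170 W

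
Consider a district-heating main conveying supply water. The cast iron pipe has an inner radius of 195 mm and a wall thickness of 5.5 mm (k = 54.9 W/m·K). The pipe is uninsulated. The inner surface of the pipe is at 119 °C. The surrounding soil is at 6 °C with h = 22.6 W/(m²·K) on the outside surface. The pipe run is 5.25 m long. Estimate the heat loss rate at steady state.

Q ≈ 16900 W

Per-layer cylindrical resistances, series-summed:
R_cast iron pipe wall = ln(200.5/195)/(2π×54.9×5.25) = 1.536×10^-5 K/W
R_outer film = 1/(h_o·2πr_oL) = 1/(22.6×2π×0.2005×5.25) = 0.00669 K/W
R_total = 0.006706 K/W
Q = ΔT/R_total = 113/0.006706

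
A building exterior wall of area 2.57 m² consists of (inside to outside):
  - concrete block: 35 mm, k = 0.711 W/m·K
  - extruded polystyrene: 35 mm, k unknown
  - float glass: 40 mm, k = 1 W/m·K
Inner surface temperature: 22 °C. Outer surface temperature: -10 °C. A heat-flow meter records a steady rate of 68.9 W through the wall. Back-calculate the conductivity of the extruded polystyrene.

Treating each layer as a thermal resistance in series:
R_concrete block = L/(kA) = 0.035/(0.711×2.57) = 0.01915 K/W
R_float glass = L/(kA) = 0.04/(1×2.57) = 0.01556 K/W
Sum of known resistances R_other = 0.03472 K/W
Total R = ΔT/Q = 32/68.9 = 0.4644 K/W
R_extruded polystyrene = R_total − R_other = 0.4297 K/W
k = L/(R·A) = 0.035/(0.4297×2.57)

k ≈ 0.0317 W/(m·K)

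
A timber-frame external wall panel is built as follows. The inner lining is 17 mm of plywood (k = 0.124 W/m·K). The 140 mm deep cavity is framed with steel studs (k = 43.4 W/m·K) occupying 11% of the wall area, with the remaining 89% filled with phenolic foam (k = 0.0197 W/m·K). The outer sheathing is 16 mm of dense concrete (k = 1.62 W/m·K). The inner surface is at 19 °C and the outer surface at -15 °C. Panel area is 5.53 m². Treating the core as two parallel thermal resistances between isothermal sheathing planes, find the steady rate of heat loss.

Sheathing layers in series; stud and cavity paths in parallel between them.
R_inner = 0.017/(0.124×5.53) = 0.02479 K/W
R_stud  = 0.14/(43.4×0.11×5.53) = 0.005303 K/W
R_cav   = 0.14/(0.0197×0.89×5.53) = 1.444 K/W
1/R_core = 1/R_stud + 1/R_cav → R_core = 0.005284 K/W
R_outer = 0.016/(1.62×5.53) = 0.001786 K/W
R_total = 0.03186 K/W
Q = ΔT/R_total = 34/0.03186

Q ≈ 1070 W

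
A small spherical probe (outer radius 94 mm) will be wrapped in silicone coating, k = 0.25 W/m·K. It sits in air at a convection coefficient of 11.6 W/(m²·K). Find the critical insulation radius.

r_cr ≈ 43.1 mm

For a sphere r_cr = 2k/h = 2×0.25/11.6
r_cr = 43.1 mm; since the bare radius (94 mm) is above r_cr, any added insulation will reduce heat loss.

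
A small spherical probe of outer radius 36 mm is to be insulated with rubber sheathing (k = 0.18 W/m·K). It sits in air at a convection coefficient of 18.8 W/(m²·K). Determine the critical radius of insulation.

r_cr ≈ 19.1 mm

For a sphere r_cr = 2k/h = 2×0.18/18.8
r_cr = 19.1 mm; since the bare radius (36 mm) is above r_cr, any added insulation will reduce heat loss.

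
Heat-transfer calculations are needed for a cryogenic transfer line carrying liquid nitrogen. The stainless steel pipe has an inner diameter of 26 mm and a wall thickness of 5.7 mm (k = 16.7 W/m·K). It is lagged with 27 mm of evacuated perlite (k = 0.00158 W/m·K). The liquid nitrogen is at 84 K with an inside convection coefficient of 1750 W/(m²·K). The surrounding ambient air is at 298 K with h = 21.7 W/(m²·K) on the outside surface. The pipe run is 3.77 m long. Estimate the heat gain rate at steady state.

Per-layer cylindrical resistances, series-summed:
R_inner film = 1/(h_i·2πr₁L) = 1/(1750×2π×0.013×3.77) = 0.001856 K/W
R_stainless steel pipe wall = ln(18.7/13)/(2π×16.7×3.77) = 9.191×10^-4 K/W
R_evacuated perlite = ln(45.7/18.7)/(2π×0.00158×3.77) = 23.88 K/W
R_outer film = 1/(h_o·2πr_oL) = 1/(21.7×2π×0.0457×3.77) = 0.04257 K/W
R_total = 23.92 K/W
Q = ΔT/R_total = 214/23.92

Q ≈ 8.95 W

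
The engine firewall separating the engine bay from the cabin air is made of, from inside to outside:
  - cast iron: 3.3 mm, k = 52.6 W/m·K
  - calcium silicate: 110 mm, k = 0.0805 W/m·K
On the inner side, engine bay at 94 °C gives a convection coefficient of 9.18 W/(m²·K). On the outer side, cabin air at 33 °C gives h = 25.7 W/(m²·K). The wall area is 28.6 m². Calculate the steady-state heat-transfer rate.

Q ≈ 1150 W

Model the wall as resistances in series:
R_inner film = 1/(h_i·A) = 1/(9.18×28.6) = 0.003809 K/W
R_cast iron = L/(kA) = 0.0033/(52.6×28.6) = 2.194×10^-6 K/W
R_calcium silicate = L/(kA) = 0.11/(0.0805×28.6) = 0.04778 K/W
R_outer film = 1/(h_o·A) = 1/(25.7×28.6) = 0.001361 K/W
R_total = 0.05295 K/W
Q = ΔT / R_total = 61 / 0.05295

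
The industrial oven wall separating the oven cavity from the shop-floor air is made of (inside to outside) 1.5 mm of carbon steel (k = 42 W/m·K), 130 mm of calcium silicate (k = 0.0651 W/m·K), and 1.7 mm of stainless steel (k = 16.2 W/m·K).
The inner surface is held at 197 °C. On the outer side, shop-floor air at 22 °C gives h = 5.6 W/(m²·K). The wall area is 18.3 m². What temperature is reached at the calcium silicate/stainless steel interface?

Using the resistance-network approach (series):
R_carbon steel = L/(kA) = 0.0015/(42×18.3) = 1.952×10^-6 K/W
R_calcium silicate = L/(kA) = 0.13/(0.0651×18.3) = 0.1091 K/W
R_stainless steel = L/(kA) = 0.0017/(16.2×18.3) = 5.734×10^-6 K/W
R_outer film = 1/(h_o·A) = 1/(5.6×18.3) = 0.009758 K/W
R_total = 0.1189 K/W;  Q = ΔT/R_total = 175/0.1189 = 1472 W
T_interface = T_inner − Q·ΣR(inner→interface) = 197 − 1470×0.1091

T ≈ 36.4 °C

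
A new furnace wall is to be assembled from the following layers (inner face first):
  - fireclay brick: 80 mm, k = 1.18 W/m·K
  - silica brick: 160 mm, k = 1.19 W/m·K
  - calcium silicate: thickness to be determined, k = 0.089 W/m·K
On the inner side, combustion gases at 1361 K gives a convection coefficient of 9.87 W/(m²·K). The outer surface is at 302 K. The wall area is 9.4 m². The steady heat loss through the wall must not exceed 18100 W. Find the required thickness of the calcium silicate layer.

Using the resistance-network approach (series):
R_inner film = 1/(h_i·A) = 1/(9.87×9.4) = 0.01078 K/W
R_fireclay brick = L/(kA) = 0.08/(1.18×9.4) = 0.007212 K/W
R_silica brick = L/(kA) = 0.16/(1.19×9.4) = 0.0143 K/W
Sum of the known resistances R_other = 0.03229 K/W
Required total resistance R_tot = ΔT/Q_allow = 1059/18100 = 0.05851 K/W
R_calcium silicate = R_tot − R_other = 0.02621 K/W
L = R·k·A = 0.02621×0.089×9.4

L ≈ 21.9 mm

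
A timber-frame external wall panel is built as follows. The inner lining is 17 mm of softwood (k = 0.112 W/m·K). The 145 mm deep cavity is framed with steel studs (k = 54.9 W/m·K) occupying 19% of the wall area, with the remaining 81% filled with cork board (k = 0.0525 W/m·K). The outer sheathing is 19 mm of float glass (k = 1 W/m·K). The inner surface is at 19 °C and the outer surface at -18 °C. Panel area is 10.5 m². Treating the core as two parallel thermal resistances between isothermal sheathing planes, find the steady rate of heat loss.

Q ≈ 2100 W

Sheathing layers in series; stud and cavity paths in parallel between them.
R_inner = 0.017/(0.112×10.5) = 0.01446 K/W
R_stud  = 0.145/(54.9×0.19×10.5) = 0.001324 K/W
R_cav   = 0.145/(0.0525×0.81×10.5) = 0.3247 K/W
1/R_core = 1/R_stud + 1/R_cav → R_core = 0.001319 K/W
R_outer = 0.019/(1×10.5) = 0.00181 K/W
R_total = 0.01758 K/W
Q = ΔT/R_total = 37/0.01758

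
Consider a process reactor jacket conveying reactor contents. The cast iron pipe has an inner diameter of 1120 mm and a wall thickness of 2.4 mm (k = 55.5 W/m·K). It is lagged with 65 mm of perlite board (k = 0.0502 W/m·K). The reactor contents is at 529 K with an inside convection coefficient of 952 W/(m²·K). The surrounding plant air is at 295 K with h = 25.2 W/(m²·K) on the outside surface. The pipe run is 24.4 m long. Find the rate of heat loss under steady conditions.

Cylindrical conduction, so R = ln(r₂/r₁)/(2πkL) per layer, in series:
R_inner film = 1/(h_i·2πr₁L) = 1/(952×2π×0.56×24.4) = 1.224×10^-5 K/W
R_cast iron pipe wall = ln(562.4/560)/(2π×55.5×24.4) = 5.026×10^-7 K/W
R_perlite board = ln(627.4/562.4)/(2π×0.0502×24.4) = 0.01421 K/W
R_outer film = 1/(h_o·2πr_oL) = 1/(25.2×2π×0.6274×24.4) = 4.126×10^-4 K/W
R_total = 0.01464 K/W
Q = ΔT/R_total = 234/0.01464

Q ≈ 16000 W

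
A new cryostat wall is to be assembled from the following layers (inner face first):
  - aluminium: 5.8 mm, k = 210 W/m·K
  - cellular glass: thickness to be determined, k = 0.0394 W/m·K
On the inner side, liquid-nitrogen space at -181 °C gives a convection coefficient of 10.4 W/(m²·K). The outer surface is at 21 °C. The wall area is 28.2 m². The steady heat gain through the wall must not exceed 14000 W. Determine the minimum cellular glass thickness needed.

Using the resistance-network approach (series):
R_inner film = 1/(h_i·A) = 1/(10.4×28.2) = 0.00341 K/W
R_aluminium = L/(kA) = 0.0058/(210×28.2) = 9.794×10^-7 K/W
Sum of the known resistances R_other = 0.003411 K/W
Required total resistance R_tot = ΔT/Q_allow = 202/14000 = 0.01443 K/W
R_cellular glass = R_tot − R_other = 0.01102 K/W
L = R·k·A = 0.01102×0.0394×28.2

L ≈ 12.2 mm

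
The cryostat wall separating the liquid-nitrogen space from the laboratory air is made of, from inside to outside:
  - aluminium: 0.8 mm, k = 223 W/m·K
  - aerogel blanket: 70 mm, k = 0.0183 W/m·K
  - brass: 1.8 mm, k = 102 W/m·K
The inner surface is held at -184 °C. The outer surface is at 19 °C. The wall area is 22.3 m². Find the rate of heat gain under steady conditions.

Treating each layer as a thermal resistance in series:
R_aluminium = L/(kA) = 0.0008/(223×22.3) = 1.609×10^-7 K/W
R_aerogel blanket = L/(kA) = 0.07/(0.0183×22.3) = 0.1715 K/W
R_brass = L/(kA) = 0.0018/(102×22.3) = 7.913×10^-7 K/W
R_total = 0.1715 K/W
Q = ΔT / R_total = 203 / 0.1715

Q ≈ 1180 W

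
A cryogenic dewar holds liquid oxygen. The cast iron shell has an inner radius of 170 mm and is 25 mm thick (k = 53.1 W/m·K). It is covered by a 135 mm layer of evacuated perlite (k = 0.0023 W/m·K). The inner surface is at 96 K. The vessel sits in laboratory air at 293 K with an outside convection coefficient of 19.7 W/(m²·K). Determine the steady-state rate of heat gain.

Spherical conduction: R = (1/r_in − 1/r_out)/(4πk) per layer; series-sum.
R_cast iron shell = (1/0.17 − 1/0.195)/(4π×53.1) = 0.00113 K/W
R_evacuated perlite = (1/0.195 − 1/0.33)/(4π×0.0023) = 72.59 K/W
R_outer film = 1/(h·4πr_o²) = 1/(19.7×4π×0.33²) = 0.03709 K/W
R_total = 72.62 K/W
Q = ΔT/R_total = 197/72.62

Q ≈ 2.71 W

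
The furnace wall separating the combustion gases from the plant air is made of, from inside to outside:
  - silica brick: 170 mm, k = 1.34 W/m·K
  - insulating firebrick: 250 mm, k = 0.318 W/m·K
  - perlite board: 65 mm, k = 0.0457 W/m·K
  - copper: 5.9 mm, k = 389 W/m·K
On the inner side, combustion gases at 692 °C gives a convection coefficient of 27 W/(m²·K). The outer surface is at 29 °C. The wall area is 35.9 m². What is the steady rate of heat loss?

Q ≈ 10000 W

Treating each layer as a thermal resistance in series:
R_inner film = 1/(h_i·A) = 1/(27×35.9) = 0.001032 K/W
R_silica brick = L/(kA) = 0.17/(1.34×35.9) = 0.003534 K/W
R_insulating firebrick = L/(kA) = 0.25/(0.318×35.9) = 0.0219 K/W
R_perlite board = L/(kA) = 0.065/(0.0457×35.9) = 0.03962 K/W
R_copper = L/(kA) = 0.0059/(389×35.9) = 4.225×10^-7 K/W
R_total = 0.06608 K/W
Q = ΔT / R_total = 663 / 0.06608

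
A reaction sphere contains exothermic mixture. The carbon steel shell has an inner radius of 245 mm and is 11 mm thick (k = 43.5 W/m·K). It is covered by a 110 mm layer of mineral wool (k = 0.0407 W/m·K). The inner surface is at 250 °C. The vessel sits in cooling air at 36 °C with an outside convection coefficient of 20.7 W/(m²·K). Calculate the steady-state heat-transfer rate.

For a spherical shell R = (1/r₁ − 1/r₂)/(4πk); film R = 1/(h·4πr²). In series:
R_carbon steel shell = (1/0.245 − 1/0.256)/(4π×43.5) = 3.208×10^-4 K/W
R_mineral wool = (1/0.256 − 1/0.366)/(4π×0.0407) = 2.295 K/W
R_outer film = 1/(h·4πr_o²) = 1/(20.7×4π×0.366²) = 0.0287 K/W
R_total = 2.324 K/W
Q = ΔT/R_total = 214/2.324

Q ≈ 92.1 W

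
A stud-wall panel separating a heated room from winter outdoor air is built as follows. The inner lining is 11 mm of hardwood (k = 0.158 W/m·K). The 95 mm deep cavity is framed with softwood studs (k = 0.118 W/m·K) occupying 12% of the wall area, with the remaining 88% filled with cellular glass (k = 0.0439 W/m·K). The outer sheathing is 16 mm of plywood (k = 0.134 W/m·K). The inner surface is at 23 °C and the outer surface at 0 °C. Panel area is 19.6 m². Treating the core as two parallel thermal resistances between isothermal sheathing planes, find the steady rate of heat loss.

Sheathing layers in series; stud and cavity paths in parallel between them.
R_inner = 0.011/(0.158×19.6) = 0.003552 K/W
R_stud  = 0.095/(0.118×0.12×19.6) = 0.3423 K/W
R_cav   = 0.095/(0.0439×0.88×19.6) = 0.1255 K/W
1/R_core = 1/R_stud + 1/R_cav → R_core = 0.09181 K/W
R_outer = 0.016/(0.134×19.6) = 0.006092 K/W
R_total = 0.1015 K/W
Q = ΔT/R_total = 23/0.1015

Q ≈ 227 W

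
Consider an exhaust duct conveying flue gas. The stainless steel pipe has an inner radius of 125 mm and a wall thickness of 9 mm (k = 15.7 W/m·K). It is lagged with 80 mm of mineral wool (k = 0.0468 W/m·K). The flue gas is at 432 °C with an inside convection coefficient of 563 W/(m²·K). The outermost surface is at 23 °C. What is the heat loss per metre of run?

q′ ≈ 256 W/m

Cylindrical conduction, so R = ln(r₂/r₁)/(2πkL) per layer, in series:
R_inner film = 1/(h_i·2πr₁L) = 1/(563×2π×0.125×1) = 0.002262 K/W
R_stainless steel pipe wall = ln(134/125)/(2π×15.7×1) = 7.048×10^-4 K/W
R_mineral wool = ln(214/134)/(2π×0.0468×1) = 1.592 K/W
R_total = 1.595 K/W
Q = ΔT/R_total = 409/1.595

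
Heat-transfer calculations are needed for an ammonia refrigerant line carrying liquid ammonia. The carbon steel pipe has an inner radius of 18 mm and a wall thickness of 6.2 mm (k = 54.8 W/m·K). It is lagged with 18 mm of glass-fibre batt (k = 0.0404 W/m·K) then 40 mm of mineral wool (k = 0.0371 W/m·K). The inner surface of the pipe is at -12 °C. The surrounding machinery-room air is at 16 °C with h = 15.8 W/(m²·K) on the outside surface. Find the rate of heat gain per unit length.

q′ ≈ 5.41 W/m

For a radial system each layer contributes R = ln(r_out/r_in)/(2πkL); films add R = 1/(hA).
R_carbon steel pipe wall = ln(24.2/18)/(2π×54.8×1) = 8.596×10^-4 K/W
R_glass-fibre batt = ln(42.2/24.2)/(2π×0.0404×1) = 2.191 K/W
R_mineral wool = ln(82.2/42.2)/(2π×0.0371×1) = 2.86 K/W
R_outer film = 1/(h_o·2πr_oL) = 1/(15.8×2π×0.0822×1) = 0.1225 K/W
R_total = 5.174 K/W
Q = ΔT/R_total = 28/5.174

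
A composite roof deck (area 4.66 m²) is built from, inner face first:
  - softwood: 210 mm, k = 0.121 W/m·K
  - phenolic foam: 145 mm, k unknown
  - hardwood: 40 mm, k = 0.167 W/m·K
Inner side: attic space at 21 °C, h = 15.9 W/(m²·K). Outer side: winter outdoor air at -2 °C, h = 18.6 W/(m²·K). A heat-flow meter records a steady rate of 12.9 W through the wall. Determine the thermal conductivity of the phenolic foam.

k ≈ 0.0233 W/(m·K)

Treating each layer as a thermal resistance in series:
R_inner film = 1/(h_i·A) = 1/(15.9×4.66) = 0.0135 K/W
R_softwood = L/(kA) = 0.21/(0.121×4.66) = 0.3724 K/W
R_hardwood = L/(kA) = 0.04/(0.167×4.66) = 0.0514 K/W
R_outer film = 1/(h_o·A) = 1/(18.6×4.66) = 0.01154 K/W
Sum of known resistances R_other = 0.4489 K/W
Total R = ΔT/Q = 23/12.9 = 1.783 K/W
R_phenolic foam = R_total − R_other = 1.334 K/W
k = L/(R·A) = 0.145/(1.334×4.66)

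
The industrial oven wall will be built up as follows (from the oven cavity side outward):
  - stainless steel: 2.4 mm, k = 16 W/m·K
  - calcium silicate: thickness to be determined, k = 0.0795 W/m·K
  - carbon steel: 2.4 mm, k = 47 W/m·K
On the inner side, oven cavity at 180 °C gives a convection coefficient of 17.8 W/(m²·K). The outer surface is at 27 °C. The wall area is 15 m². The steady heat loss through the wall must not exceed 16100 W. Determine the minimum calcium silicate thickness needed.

Series thermal resistances:
R_inner film = 1/(h_i·A) = 1/(17.8×15) = 0.003745 K/W
R_stainless steel = L/(kA) = 0.0024/(16×15) = 1×10^-5 K/W
R_carbon steel = L/(kA) = 0.0024/(47×15) = 3.404×10^-6 K/W
Sum of the known resistances R_other = 0.003759 K/W
Required total resistance R_tot = ΔT/Q_allow = 153/16100 = 0.009503 K/W
R_calcium silicate = R_tot − R_other = 0.005744 K/W
L = R·k·A = 0.005744×0.0795×15

L ≈ 6.85 mm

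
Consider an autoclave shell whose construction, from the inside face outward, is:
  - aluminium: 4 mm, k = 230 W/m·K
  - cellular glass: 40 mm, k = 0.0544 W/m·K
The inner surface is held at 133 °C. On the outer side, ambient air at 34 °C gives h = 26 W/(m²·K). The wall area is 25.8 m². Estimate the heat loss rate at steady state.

Q ≈ 3300 W

Model the wall as resistances in series:
R_aluminium = L/(kA) = 0.004/(230×25.8) = 6.741×10^-7 K/W
R_cellular glass = L/(kA) = 0.04/(0.0544×25.8) = 0.0285 K/W
R_outer film = 1/(h_o·A) = 1/(26×25.8) = 0.001491 K/W
R_total = 0.02999 K/W
Q = ΔT / R_total = 99 / 0.02999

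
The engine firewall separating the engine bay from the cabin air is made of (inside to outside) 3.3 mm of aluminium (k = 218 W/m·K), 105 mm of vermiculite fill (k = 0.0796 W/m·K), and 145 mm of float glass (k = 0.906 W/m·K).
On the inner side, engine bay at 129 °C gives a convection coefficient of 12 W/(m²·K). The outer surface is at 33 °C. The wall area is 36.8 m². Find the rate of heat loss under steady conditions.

Model the wall as resistances in series:
R_inner film = 1/(h_i·A) = 1/(12×36.8) = 0.002264 K/W
R_aluminium = L/(kA) = 0.0033/(218×36.8) = 4.113×10^-7 K/W
R_vermiculite fill = L/(kA) = 0.105/(0.0796×36.8) = 0.03584 K/W
R_float glass = L/(kA) = 0.145/(0.906×36.8) = 0.004349 K/W
R_total = 0.04246 K/W
Q = ΔT / R_total = 96 / 0.04246

Q ≈ 2260 W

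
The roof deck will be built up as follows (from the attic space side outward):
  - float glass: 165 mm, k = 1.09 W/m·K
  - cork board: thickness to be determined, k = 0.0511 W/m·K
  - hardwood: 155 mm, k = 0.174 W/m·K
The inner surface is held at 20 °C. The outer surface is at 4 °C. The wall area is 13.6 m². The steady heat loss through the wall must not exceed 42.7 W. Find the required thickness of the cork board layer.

Treating each layer as a thermal resistance in series:
R_float glass = L/(kA) = 0.165/(1.09×13.6) = 0.01113 K/W
R_hardwood = L/(kA) = 0.155/(0.174×13.6) = 0.0655 K/W
Sum of the known resistances R_other = 0.07663 K/W
Required total resistance R_tot = ΔT/Q_allow = 16/42.7 = 0.3747 K/W
R_cork board = R_tot − R_other = 0.2981 K/W
L = R·k·A = 0.2981×0.0511×13.6

L ≈ 207 mm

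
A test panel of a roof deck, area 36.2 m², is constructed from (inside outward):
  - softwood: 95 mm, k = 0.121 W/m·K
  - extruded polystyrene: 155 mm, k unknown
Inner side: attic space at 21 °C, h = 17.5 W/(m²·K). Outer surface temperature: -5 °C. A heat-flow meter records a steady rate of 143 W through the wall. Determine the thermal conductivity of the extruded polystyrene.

k ≈ 0.027 W/(m·K)

Using the resistance-network approach (series):
R_inner film = 1/(h_i·A) = 1/(17.5×36.2) = 0.001579 K/W
R_softwood = L/(kA) = 0.095/(0.121×36.2) = 0.02169 K/W
Sum of known resistances R_other = 0.02327 K/W
Total R = ΔT/Q = 26/143 = 0.1818 K/W
R_extruded polystyrene = R_total − R_other = 0.1586 K/W
k = L/(R·A) = 0.155/(0.1586×36.2)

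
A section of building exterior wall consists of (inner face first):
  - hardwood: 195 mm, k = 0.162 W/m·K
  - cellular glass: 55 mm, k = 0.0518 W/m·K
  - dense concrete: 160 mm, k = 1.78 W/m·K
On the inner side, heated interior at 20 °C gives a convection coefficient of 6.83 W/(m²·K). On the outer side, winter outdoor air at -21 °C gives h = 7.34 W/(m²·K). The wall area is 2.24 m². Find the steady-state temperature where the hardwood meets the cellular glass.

T ≈ -0.983 °C

Model the wall as resistances in series:
R_inner film = 1/(h_i·A) = 1/(6.83×2.24) = 0.06536 K/W
R_hardwood = L/(kA) = 0.195/(0.162×2.24) = 0.5374 K/W
R_cellular glass = L/(kA) = 0.055/(0.0518×2.24) = 0.474 K/W
R_dense concrete = L/(kA) = 0.16/(1.78×2.24) = 0.04013 K/W
R_outer film = 1/(h_o·A) = 1/(7.34×2.24) = 0.06082 K/W
R_total = 1.178 K/W;  Q = ΔT/R_total = 41/1.178 = 34.81 W
T_interface = T_inner − Q·ΣR(inner→interface) = 20 − 34.8×0.6027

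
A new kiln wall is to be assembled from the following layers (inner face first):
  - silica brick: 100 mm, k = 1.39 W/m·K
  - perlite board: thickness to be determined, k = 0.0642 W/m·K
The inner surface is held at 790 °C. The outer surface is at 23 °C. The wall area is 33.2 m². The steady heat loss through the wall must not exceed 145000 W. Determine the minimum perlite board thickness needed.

L ≈ 6.66 mm

Treating each layer as a thermal resistance in series:
R_silica brick = L/(kA) = 0.1/(1.39×33.2) = 0.002167 K/W
Sum of the known resistances R_other = 0.002167 K/W
Required total resistance R_tot = ΔT/Q_allow = 767/145000 = 0.00529 K/W
R_perlite board = R_tot − R_other = 0.003123 K/W
L = R·k·A = 0.003123×0.0642×33.2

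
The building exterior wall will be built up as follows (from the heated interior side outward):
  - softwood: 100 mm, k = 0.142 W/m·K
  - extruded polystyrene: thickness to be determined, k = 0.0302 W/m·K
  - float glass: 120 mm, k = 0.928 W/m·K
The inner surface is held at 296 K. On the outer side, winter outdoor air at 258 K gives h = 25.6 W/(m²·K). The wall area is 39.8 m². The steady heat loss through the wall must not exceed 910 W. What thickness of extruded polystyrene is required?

Treating each layer as a thermal resistance in series:
R_softwood = L/(kA) = 0.1/(0.142×39.8) = 0.01769 K/W
R_float glass = L/(kA) = 0.12/(0.928×39.8) = 0.003249 K/W
R_outer film = 1/(h_o·A) = 1/(25.6×39.8) = 9.815×10^-4 K/W
Sum of the known resistances R_other = 0.02192 K/W
Required total resistance R_tot = ΔT/Q_allow = 38/910 = 0.04176 K/W
R_extruded polystyrene = R_tot − R_other = 0.01983 K/W
L = R·k·A = 0.01983×0.0302×39.8

L ≈ 23.8 mm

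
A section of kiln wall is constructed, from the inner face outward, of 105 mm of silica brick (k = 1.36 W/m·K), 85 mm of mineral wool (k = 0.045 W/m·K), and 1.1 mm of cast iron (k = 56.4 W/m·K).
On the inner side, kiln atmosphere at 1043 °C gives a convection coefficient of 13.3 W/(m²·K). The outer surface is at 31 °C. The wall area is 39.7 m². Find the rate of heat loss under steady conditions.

Q ≈ 19700 W

Thermal resistances in series:
R_inner film = 1/(h_i·A) = 1/(13.3×39.7) = 0.001894 K/W
R_silica brick = L/(kA) = 0.105/(1.36×39.7) = 0.001945 K/W
R_mineral wool = L/(kA) = 0.085/(0.045×39.7) = 0.04758 K/W
R_cast iron = L/(kA) = 0.0011/(56.4×39.7) = 4.913×10^-7 K/W
R_total = 0.05142 K/W
Q = ΔT / R_total = 1012 / 0.05142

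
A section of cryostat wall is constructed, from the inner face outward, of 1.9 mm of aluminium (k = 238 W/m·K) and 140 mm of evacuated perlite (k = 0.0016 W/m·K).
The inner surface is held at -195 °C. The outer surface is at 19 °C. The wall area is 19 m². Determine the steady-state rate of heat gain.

Q ≈ 46.5 W

Series thermal resistances:
R_aluminium = L/(kA) = 0.0019/(238×19) = 4.202×10^-7 K/W
R_evacuated perlite = L/(kA) = 0.14/(0.0016×19) = 4.605 K/W
R_total = 4.605 K/W
Q = ΔT / R_total = 214 / 4.605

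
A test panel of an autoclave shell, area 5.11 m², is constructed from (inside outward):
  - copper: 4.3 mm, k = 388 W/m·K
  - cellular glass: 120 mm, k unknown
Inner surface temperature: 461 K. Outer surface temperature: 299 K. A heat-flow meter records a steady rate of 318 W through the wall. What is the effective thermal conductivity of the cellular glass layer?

k ≈ 0.0461 W/(m·K)

Thermal resistances in series:
R_copper = L/(kA) = 0.0043/(388×5.11) = 2.169×10^-6 K/W
Sum of known resistances R_other = 2.169×10^-6 K/W
Total R = ΔT/Q = 162/318 = 0.5094 K/W
R_cellular glass = R_total − R_other = 0.5094 K/W
k = L/(R·A) = 0.12/(0.5094×5.11)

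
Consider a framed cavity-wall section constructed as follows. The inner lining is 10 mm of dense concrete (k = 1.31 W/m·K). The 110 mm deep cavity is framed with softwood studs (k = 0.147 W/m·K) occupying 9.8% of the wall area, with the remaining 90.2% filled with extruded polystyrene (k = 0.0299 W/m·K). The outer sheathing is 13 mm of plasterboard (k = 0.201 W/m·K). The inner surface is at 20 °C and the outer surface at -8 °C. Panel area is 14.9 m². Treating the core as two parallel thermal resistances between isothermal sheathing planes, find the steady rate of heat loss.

Q ≈ 153 W

Sheathing layers in series; stud and cavity paths in parallel between them.
R_inner = 0.01/(1.31×14.9) = 5.123×10^-4 K/W
R_stud  = 0.11/(0.147×0.098×14.9) = 0.5125 K/W
R_cav   = 0.11/(0.0299×0.902×14.9) = 0.2737 K/W
1/R_core = 1/R_stud + 1/R_cav → R_core = 0.1784 K/W
R_outer = 0.013/(0.201×14.9) = 0.004341 K/W
R_total = 0.1833 K/W
Q = ΔT/R_total = 28/0.1833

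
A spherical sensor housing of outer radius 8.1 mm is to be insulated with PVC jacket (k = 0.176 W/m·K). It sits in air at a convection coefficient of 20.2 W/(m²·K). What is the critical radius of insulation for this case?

r_cr ≈ 17.4 mm

For a sphere r_cr = 2k/h = 2×0.176/20.2
r_cr = 17.4 mm; since the bare radius (8.1 mm) is below r_cr, adding a thin layer of insulation will *increase* heat loss.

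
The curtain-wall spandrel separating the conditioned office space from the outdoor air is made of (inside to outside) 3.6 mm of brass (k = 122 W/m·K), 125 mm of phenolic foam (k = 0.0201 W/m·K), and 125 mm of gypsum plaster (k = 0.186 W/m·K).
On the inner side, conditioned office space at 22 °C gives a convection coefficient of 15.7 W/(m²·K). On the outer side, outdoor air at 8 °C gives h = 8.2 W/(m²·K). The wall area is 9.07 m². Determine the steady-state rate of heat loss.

Series thermal resistances:
R_inner film = 1/(h_i·A) = 1/(15.7×9.07) = 0.007023 K/W
R_brass = L/(kA) = 0.0036/(122×9.07) = 3.253×10^-6 K/W
R_phenolic foam = L/(kA) = 0.125/(0.0201×9.07) = 0.6857 K/W
R_gypsum plaster = L/(kA) = 0.125/(0.186×9.07) = 0.0741 K/W
R_outer film = 1/(h_o·A) = 1/(8.2×9.07) = 0.01345 K/W
R_total = 0.7802 K/W
Q = ΔT / R_total = 14 / 0.7802

Q ≈ 17.9 W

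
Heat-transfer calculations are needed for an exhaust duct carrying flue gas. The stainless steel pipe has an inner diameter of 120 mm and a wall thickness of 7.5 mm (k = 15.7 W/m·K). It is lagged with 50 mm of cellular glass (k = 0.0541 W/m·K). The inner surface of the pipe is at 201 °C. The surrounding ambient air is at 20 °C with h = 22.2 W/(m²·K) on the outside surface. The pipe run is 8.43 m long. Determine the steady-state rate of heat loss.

Q ≈ 901 W

Cylindrical conduction, so R = ln(r₂/r₁)/(2πkL) per layer, in series:
R_stainless steel pipe wall = ln(67.5/60)/(2π×15.7×8.43) = 1.416×10^-4 K/W
R_cellular glass = ln(117.5/67.5)/(2π×0.0541×8.43) = 0.1934 K/W
R_outer film = 1/(h_o·2πr_oL) = 1/(22.2×2π×0.1175×8.43) = 0.007238 K/W
R_total = 0.2008 K/W
Q = ΔT/R_total = 181/0.2008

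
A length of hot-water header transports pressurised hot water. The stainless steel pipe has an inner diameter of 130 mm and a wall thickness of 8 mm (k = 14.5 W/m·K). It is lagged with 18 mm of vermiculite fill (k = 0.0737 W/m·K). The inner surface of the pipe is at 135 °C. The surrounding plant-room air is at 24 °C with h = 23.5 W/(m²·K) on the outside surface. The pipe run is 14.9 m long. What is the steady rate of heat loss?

For a radial system each layer contributes R = ln(r_out/r_in)/(2πkL); films add R = 1/(hA).
R_stainless steel pipe wall = ln(73/65)/(2π×14.5×14.9) = 8.551×10^-5 K/W
R_vermiculite fill = ln(91/73)/(2π×0.0737×14.9) = 0.03194 K/W
R_outer film = 1/(h_o·2πr_oL) = 1/(23.5×2π×0.091×14.9) = 0.004995 K/W
R_total = 0.03702 K/W
Q = ΔT/R_total = 111/0.03702

Q ≈ 3000 W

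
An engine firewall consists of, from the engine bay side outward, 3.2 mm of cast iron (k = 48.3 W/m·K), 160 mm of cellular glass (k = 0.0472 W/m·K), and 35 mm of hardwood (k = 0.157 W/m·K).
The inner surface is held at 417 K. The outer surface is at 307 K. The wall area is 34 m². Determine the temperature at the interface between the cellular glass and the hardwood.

T ≈ 314 K

Thermal resistances in series:
R_cast iron = L/(kA) = 0.0032/(48.3×34) = 1.949×10^-6 K/W
R_cellular glass = L/(kA) = 0.16/(0.0472×34) = 0.0997 K/W
R_hardwood = L/(kA) = 0.035/(0.157×34) = 0.006557 K/W
R_total = 0.1063 K/W;  Q = ΔT/R_total = 110/0.1063 = 1035 W
T_interface = T_inner − Q·ΣR(inner→interface) = 417 − 1040×0.0997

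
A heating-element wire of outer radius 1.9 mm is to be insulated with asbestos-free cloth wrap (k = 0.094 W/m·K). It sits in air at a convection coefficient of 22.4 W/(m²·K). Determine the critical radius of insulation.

r_cr ≈ 4.2 mm

For a cylinder r_cr = k/h = 0.094/22.4
r_cr = 4.2 mm; since the bare radius (1.9 mm) is below r_cr, adding a thin layer of insulation will *increase* heat loss.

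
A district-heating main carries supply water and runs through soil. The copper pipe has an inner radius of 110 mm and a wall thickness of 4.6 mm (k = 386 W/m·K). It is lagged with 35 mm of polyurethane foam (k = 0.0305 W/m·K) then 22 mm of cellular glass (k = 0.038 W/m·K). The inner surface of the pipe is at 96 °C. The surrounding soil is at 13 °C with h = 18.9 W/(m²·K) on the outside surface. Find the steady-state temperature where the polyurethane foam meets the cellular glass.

T ≈ 38.7 °C

Per-layer cylindrical resistances, series-summed:
R_copper pipe wall = ln(114.6/110)/(2π×386×1) = 1.689×10^-5 K/W
R_polyurethane foam = ln(149.6/114.6)/(2π×0.0305×1) = 1.391 K/W
R_cellular glass = ln(171.6/149.6)/(2π×0.038×1) = 0.5746 K/W
R_outer film = 1/(h_o·2πr_oL) = 1/(18.9×2π×0.1716×1) = 0.04907 K/W
R_total = 2.014 K/W
Q = ΔT/R_total = 83/2.014
Q = 41.2 W/m
T_interface = T_inner − Q·ΣR(inner→interface) = 96 − 41.2×1.391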